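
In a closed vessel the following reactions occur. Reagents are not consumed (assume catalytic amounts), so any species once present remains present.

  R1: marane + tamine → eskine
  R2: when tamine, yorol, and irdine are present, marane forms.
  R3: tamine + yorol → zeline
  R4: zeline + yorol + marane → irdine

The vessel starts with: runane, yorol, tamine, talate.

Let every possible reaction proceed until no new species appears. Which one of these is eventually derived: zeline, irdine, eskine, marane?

zeline

tamine and yorol present → zeline forms (R3).
irdine would need zeline, yorol, and marane (R4), but marane never forms. marane would need tamine, yorol, and irdine (R2), but irdine never forms. eskine would need marane and tamine (R1), but marane never forms.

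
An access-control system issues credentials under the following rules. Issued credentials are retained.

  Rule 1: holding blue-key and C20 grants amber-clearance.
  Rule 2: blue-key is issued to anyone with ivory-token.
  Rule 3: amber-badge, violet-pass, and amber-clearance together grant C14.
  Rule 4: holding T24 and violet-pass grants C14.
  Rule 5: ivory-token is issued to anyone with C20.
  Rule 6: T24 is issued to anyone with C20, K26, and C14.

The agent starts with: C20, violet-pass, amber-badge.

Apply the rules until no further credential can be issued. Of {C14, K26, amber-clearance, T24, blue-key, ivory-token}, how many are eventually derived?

4

Holding C20 grants ivory-token (Rule 5).
Holding ivory-token grants blue-key (Rule 2).
Holding blue-key and C20 grants amber-clearance (Rule 1).
Holding amber-badge, violet-pass, and amber-clearance grants C14 (Rule 3).
C14: reached.
No rule produces K26, and it is not given.
amber-clearance: reached.
T24 would need C20, K26, and C14 (Rule 6), but K26 is never granted.
blue-key: reached.
ivory-token: reached.
Reached: C14, amber-clearance, blue-key, and ivory-token — 4 of the 6.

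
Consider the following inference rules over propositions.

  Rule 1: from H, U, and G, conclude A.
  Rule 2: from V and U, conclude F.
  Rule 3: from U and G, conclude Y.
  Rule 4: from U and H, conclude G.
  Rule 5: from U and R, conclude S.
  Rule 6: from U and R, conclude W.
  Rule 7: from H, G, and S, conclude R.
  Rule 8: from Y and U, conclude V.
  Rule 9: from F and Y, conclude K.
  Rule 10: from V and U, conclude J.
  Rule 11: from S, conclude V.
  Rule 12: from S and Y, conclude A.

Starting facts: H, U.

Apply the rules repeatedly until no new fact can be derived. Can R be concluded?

R would need H, G, and S (Rule 7), but S is never established.

No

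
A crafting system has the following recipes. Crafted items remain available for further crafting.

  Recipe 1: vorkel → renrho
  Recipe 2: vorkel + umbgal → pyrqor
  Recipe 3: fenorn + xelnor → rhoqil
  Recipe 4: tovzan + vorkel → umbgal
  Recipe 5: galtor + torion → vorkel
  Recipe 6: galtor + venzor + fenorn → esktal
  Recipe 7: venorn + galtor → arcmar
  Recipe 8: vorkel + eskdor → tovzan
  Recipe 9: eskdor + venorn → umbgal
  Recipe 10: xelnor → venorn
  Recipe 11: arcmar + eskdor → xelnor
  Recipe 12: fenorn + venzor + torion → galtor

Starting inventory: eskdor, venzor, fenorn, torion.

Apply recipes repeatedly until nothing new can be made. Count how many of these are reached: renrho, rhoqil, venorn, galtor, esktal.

3

Using Recipe 12, fenorn, venzor, and torion make galtor.
Using Recipe 6, galtor, venzor, and fenorn make esktal.
Using Recipe 5, galtor and torion make vorkel.
vorkel → renrho (Recipe 1).
renrho: reached.
rhoqil would need fenorn and xelnor (Recipe 3), but xelnor is never obtained.
venorn would need xelnor (Recipe 10), but xelnor is never obtained.
galtor: reached.
esktal: reached.
Reached: renrho, galtor, and esktal — 3 of the 5.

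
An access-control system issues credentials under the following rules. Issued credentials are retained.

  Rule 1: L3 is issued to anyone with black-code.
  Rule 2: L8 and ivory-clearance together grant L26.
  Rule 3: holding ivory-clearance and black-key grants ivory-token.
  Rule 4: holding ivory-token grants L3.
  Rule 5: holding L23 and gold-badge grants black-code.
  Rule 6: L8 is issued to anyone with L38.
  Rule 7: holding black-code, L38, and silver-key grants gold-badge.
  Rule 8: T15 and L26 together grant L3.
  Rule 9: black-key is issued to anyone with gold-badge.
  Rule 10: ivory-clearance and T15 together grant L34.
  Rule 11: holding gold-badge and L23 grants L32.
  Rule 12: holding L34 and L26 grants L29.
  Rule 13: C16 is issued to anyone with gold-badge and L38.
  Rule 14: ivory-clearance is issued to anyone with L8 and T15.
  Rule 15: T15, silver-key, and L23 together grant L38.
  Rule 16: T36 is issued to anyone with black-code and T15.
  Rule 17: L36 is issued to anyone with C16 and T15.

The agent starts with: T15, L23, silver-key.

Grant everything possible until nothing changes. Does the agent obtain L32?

No

L32 would need gold-badge and L23 (Rule 11), but gold-badge is never granted.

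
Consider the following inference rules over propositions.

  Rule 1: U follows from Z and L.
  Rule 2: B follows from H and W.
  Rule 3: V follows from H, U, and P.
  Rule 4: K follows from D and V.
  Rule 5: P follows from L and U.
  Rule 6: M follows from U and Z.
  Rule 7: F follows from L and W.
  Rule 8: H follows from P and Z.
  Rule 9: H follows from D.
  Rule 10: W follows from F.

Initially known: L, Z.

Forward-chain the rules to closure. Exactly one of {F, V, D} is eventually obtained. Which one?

Z and L hold, so U follows (Rule 1).
From L and U, Rule 5 gives P.
P and Z hold, so H follows (Rule 8).
H, U, and P hold, so V follows (Rule 3).
No rule produces D, and it is not given. F would need L and W (Rule 7), but W is never established.

V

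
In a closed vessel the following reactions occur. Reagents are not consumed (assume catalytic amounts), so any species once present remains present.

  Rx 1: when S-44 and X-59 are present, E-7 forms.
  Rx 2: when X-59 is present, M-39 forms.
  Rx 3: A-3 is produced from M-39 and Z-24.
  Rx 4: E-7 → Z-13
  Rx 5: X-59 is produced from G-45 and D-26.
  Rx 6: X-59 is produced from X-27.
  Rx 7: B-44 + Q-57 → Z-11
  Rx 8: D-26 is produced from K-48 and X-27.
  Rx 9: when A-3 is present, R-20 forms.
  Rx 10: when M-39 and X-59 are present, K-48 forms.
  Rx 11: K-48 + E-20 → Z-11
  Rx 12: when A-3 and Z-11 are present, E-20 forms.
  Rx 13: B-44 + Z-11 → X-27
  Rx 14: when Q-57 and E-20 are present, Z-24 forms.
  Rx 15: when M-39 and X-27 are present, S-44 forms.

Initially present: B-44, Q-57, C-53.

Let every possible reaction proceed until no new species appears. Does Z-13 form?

B-44 and Q-57 present → Z-11 forms (Rx 7).
B-44 and Z-11 present → X-27 forms (Rx 13).
X-27 present → X-59 forms (Rx 6).
X-59 present → M-39 forms (Rx 2).
M-39 and X-27 present → S-44 forms (Rx 15).
S-44 and X-59 present → E-7 forms (Rx 1).
E-7 present → Z-13 forms (Rx 4).

Yes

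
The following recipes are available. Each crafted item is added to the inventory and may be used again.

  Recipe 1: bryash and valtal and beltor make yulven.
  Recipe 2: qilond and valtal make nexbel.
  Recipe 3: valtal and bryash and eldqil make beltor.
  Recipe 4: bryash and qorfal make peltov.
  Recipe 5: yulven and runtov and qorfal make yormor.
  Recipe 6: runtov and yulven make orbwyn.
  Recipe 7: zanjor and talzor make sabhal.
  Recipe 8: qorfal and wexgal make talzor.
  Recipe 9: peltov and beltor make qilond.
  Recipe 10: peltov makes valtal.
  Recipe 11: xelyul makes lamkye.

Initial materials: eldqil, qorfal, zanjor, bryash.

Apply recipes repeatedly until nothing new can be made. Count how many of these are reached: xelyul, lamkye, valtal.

1

Using Recipe 4, bryash and qorfal make peltov.
Using Recipe 10, peltov makes valtal.
No rule produces xelyul, and it is not given.
lamkye would need xelyul (Recipe 11), but xelyul is never obtained.
valtal: reached.
Reached: valtal — 1 of the 3.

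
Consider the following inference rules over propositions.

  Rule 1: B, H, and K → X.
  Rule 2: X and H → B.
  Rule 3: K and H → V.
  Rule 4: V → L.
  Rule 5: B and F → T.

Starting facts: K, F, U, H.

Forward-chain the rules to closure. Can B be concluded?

B would need X and H (Rule 2), but X is never established.

No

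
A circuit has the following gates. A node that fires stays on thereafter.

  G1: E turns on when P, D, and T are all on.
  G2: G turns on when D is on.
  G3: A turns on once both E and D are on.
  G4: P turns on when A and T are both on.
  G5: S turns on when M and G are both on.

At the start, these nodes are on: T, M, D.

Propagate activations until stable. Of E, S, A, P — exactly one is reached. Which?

G2: D on → G on.
M and G are on, so S turns on (G5).
E would need P, D, and T (G1), but P never turns on. A would need E and D (G3), but E never turns on. P would need A and T (G4), but A never turns on.

S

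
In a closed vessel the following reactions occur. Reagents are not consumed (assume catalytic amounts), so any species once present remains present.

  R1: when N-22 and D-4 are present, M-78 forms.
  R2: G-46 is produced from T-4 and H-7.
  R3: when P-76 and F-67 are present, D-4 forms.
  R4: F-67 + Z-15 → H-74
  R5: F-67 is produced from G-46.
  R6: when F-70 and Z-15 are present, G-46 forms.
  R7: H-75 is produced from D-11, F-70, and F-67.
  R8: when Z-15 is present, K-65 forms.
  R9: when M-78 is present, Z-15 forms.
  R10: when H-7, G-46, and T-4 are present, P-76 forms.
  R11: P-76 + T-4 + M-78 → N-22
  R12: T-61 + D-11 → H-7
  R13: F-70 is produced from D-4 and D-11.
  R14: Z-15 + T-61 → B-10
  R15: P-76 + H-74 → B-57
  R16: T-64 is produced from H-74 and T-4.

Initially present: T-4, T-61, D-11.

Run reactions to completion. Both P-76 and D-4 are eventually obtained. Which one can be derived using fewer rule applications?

P-76: T-61 and D-11 present → H-7 forms (R12). T-4 and H-7 present → G-46 forms (R2). H-7, G-46, and T-4 present → P-76 forms (R10). [3 rule applications]
D-4: T-61 and D-11 present → H-7 forms (R12). T-4 and H-7 present → G-46 forms (R2). H-7, G-46, and T-4 present → P-76 forms (R10). G-46 present → F-67 forms (R5). P-76 and F-67 present → D-4 forms (R3). [5 rule applications]
P-76 needs fewer.

P-76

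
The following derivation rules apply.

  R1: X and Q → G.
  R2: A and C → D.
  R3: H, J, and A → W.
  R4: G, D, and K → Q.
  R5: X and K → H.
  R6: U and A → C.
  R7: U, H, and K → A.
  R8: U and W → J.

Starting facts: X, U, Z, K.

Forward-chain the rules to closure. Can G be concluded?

No

G would need X and Q (R1), but Q is never established.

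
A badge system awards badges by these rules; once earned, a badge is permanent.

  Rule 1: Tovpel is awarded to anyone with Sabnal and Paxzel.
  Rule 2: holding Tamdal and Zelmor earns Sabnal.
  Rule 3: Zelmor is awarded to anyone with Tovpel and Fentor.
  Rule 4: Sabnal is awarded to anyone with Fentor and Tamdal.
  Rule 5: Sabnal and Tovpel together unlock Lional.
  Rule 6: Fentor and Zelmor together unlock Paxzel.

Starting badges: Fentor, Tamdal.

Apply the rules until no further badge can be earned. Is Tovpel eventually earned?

Tovpel would need Sabnal and Paxzel (Rule 1), but Paxzel is never earned.

No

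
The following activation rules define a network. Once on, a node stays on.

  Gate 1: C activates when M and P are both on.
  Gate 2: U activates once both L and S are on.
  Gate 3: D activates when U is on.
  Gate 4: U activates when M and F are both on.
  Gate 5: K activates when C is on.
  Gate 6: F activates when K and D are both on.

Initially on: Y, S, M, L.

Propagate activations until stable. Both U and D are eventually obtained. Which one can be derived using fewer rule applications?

U: L and S are on, so U activates (Gate 2). [1 rule application]
D: L and S are on, so U activates (Gate 2). Gate 3: U on → D on. [2 rule applications]
U needs fewer.

U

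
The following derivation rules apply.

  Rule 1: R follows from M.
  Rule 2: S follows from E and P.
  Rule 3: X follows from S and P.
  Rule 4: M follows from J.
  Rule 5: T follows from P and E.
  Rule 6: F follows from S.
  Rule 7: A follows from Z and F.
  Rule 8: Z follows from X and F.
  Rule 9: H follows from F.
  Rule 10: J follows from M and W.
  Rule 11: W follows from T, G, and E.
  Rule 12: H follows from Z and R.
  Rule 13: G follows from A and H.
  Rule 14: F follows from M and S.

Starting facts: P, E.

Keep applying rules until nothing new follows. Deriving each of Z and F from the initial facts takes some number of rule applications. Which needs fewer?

F

F: E and P hold, so S follows (Rule 2). From S, Rule 6 gives F. [2 rule applications]
Z: From E and P, Rule 2 gives S. From S, Rule 6 gives F. S and P hold, so X follows (Rule 3). X and F hold, so Z follows (Rule 8). [4 rule applications]
F needs fewer.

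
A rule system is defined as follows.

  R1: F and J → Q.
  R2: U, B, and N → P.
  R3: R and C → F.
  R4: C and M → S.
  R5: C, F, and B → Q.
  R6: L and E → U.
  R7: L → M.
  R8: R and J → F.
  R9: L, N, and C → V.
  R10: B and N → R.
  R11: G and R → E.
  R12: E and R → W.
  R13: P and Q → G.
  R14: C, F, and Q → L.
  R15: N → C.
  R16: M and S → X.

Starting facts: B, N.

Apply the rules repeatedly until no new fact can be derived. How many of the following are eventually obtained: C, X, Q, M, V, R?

6

From B and N, R10 gives R.
From N, R15 gives C.
From R and C, R3 gives F.
From C, F, and B, R5 gives Q.
C, F, and Q hold, so L follows (R14).
From L, N, and C, R9 gives V.
From L, R7 gives M.
C and M hold, so S follows (R4).
From M and S, R16 gives X.
C: reached.
X: reached.
Q: reached.
M: reached.
V: reached.
R: reached.
All 6 are reached.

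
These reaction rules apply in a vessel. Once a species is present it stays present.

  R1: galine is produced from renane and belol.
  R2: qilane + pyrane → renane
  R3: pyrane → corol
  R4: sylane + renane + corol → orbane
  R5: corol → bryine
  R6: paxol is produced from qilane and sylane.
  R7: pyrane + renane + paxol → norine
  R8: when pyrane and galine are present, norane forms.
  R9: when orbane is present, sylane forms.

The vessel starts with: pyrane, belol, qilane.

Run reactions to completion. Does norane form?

Yes

qilane and pyrane present → renane forms (R2).
renane and belol present → galine forms (R1).
pyrane and galine present → norane forms (R8).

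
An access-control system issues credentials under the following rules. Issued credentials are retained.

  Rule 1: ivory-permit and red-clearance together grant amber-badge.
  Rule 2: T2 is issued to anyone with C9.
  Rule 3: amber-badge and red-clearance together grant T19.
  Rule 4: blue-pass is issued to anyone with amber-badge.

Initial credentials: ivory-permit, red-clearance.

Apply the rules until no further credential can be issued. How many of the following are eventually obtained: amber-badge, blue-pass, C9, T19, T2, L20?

3

Holding ivory-permit and red-clearance grants amber-badge (Rule 1).
Holding amber-badge and red-clearance grants T19 (Rule 3).
Holding amber-badge grants blue-pass (Rule 4).
amber-badge: reached.
blue-pass: reached.
No rule produces C9, and it is not given.
T19: reached.
T2 would need C9 (Rule 2), but C9 is never granted.
No rule produces L20, and it is not given.
Reached: amber-badge, blue-pass, and T19 — 3 of the 6.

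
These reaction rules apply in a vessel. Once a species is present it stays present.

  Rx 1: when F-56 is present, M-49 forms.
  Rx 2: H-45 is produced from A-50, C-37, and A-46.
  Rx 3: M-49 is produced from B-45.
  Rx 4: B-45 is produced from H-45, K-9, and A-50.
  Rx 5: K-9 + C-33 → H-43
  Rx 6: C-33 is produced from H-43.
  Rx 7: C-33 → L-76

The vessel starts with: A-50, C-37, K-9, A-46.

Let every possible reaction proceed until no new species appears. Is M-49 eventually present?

A-50, C-37, and A-46 present → H-45 forms (Rx 2).
H-45, K-9, and A-50 present → B-45 forms (Rx 4).
B-45 present → M-49 forms (Rx 3).

Yes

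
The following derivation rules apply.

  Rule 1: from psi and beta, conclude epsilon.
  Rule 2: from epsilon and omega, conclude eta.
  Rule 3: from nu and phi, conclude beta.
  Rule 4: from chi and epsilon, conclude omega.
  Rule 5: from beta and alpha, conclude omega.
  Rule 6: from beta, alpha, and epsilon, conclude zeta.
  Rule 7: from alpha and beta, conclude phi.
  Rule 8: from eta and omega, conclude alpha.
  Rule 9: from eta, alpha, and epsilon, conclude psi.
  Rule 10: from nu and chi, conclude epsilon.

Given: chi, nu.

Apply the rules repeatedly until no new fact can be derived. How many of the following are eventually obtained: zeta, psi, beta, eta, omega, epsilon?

4

nu and chi hold, so epsilon follows (Rule 10).
From chi and epsilon, Rule 4 gives omega.
epsilon and omega hold, so eta follows (Rule 2).
From eta and omega, Rule 8 gives alpha.
eta, alpha, and epsilon hold, so psi follows (Rule 9).
zeta would need beta, alpha, and epsilon (Rule 6), but beta is never established.
psi: reached.
beta would need nu and phi (Rule 3), but phi is never established.
eta: reached.
omega: reached.
epsilon: reached.
Reached: psi, eta, omega, and epsilon — 4 of the 6.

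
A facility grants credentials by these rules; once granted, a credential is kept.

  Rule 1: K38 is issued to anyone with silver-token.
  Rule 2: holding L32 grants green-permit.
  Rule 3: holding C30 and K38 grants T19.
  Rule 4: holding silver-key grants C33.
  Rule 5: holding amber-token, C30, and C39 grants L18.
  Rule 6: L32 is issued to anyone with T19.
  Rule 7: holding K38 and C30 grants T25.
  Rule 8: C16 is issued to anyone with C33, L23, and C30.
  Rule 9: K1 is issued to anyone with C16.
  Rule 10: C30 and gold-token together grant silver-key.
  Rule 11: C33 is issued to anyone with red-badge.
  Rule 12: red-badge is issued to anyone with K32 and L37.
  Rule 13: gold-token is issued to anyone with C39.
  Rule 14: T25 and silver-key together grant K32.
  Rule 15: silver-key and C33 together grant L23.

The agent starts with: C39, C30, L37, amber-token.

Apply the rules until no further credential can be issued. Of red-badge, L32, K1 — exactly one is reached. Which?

K1

Holding C39 grants gold-token (Rule 13).
Holding C30 and gold-token grants silver-key (Rule 10).
Holding silver-key grants C33 (Rule 4).
Holding silver-key and C33 grants L23 (Rule 15).
Holding C33, L23, and C30 grants C16 (Rule 8).
Holding C16 grants K1 (Rule 9).
L32 would need T19 (Rule 6), but T19 is never granted. red-badge would need K32 and L37 (Rule 12), but K32 is never granted.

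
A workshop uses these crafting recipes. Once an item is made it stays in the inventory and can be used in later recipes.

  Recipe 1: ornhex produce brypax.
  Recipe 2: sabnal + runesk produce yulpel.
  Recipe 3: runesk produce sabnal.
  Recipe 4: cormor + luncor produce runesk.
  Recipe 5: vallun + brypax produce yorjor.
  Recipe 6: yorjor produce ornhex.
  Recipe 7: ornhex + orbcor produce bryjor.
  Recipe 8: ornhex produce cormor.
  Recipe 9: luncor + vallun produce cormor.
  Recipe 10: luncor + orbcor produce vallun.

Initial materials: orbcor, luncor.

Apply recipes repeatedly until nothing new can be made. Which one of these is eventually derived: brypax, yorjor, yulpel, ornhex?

Using Recipe 10, luncor and orbcor make vallun.
luncor + vallun → cormor (Recipe 9).
Using Recipe 4, cormor and luncor make runesk.
runesk → sabnal (Recipe 3).
Using Recipe 2, sabnal and runesk make yulpel.
ornhex would need yorjor (Recipe 6), but yorjor is never obtained. brypax would need ornhex (Recipe 1), but ornhex is never obtained. yorjor would need vallun and brypax (Recipe 5), but brypax is never obtained.

yulpel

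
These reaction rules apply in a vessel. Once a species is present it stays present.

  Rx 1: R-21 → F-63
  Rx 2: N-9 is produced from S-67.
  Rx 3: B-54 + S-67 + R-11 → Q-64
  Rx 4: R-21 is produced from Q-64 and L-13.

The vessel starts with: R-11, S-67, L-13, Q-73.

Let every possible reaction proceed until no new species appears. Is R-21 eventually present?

No

R-21 would need Q-64 and L-13 (Rx 4), but Q-64 never forms.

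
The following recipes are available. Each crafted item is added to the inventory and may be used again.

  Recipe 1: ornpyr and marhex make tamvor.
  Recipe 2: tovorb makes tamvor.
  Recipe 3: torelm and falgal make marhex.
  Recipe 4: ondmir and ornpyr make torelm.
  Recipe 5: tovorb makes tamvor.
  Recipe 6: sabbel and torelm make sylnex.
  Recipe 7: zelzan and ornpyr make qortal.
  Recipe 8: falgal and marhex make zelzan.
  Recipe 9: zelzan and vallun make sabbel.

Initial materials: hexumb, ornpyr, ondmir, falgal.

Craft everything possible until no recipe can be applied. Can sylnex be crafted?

No

sylnex would need sabbel and torelm (Recipe 6), but sabbel is never obtained.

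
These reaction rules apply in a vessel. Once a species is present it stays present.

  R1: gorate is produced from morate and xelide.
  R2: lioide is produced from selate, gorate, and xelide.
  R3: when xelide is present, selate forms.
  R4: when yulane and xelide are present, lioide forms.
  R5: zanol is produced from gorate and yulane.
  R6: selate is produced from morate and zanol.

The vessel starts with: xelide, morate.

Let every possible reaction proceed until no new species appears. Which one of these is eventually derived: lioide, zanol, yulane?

lioide

xelide present → selate forms (R3).
morate and xelide present → gorate forms (R1).
selate, gorate, and xelide present → lioide forms (R2).
zanol would need gorate and yulane (R5), but yulane never forms. No rule produces yulane, and it is not given.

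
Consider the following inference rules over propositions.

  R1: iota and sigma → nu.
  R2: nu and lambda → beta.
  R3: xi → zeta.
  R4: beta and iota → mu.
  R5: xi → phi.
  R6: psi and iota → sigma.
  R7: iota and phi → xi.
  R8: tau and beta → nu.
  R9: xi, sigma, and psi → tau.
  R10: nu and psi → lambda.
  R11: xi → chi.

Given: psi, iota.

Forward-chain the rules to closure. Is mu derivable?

From psi and iota, R6 gives sigma.
iota and sigma hold, so nu follows (R1).
nu and psi hold, so lambda follows (R10).
From nu and lambda, R2 gives beta.
beta and iota hold, so mu follows (R4).

Yes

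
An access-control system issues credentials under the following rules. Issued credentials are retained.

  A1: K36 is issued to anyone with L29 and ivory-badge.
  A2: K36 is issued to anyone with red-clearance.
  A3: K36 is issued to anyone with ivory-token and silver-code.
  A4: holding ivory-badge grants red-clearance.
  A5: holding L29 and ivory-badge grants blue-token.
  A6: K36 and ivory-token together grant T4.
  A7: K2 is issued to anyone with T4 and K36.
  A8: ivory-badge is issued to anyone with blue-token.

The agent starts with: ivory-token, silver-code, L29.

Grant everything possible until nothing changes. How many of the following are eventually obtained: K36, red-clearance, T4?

2

Holding ivory-token and silver-code grants K36 (A3).
Holding K36 and ivory-token grants T4 (A6).
K36: reached.
red-clearance would need ivory-badge (A4), but ivory-badge is never granted.
T4: reached.
Reached: K36 and T4 — 2 of the 3.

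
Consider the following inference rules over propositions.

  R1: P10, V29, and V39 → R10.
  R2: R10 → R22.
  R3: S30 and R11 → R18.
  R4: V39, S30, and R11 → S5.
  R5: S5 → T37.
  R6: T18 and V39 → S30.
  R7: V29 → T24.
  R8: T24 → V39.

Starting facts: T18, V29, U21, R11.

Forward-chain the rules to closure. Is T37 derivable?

From V29, R7 gives T24.
From T24, R8 gives V39.
From T18 and V39, R6 gives S30.
From V39, S30, and R11, R4 gives S5.
From S5, R5 gives T37.

Yes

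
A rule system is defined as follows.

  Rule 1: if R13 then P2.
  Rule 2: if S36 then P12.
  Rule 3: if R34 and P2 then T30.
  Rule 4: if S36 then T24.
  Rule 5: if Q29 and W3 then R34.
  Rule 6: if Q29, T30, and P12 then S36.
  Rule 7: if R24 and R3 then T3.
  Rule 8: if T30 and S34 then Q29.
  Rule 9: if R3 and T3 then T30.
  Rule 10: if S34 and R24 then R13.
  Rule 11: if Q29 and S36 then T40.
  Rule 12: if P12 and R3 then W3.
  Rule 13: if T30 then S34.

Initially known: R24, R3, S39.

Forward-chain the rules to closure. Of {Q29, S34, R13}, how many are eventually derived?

R24 and R3 hold, so T3 follows (Rule 7).
From R3 and T3, Rule 9 gives T30.
From T30, Rule 13 gives S34.
T30 and S34 hold, so Q29 follows (Rule 8).
From S34 and R24, Rule 10 gives R13.
Q29: reached.
S34: reached.
R13: reached.
All 3 are reached.

3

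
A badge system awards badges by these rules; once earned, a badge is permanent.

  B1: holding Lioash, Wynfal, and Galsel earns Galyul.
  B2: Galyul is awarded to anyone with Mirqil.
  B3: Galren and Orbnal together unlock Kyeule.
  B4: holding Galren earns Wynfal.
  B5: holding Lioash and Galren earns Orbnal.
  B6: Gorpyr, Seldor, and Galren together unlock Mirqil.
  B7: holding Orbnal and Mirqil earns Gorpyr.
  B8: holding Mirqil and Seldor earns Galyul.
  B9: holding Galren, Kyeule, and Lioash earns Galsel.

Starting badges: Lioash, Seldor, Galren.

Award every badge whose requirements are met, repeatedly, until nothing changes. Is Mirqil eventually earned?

Mirqil would need Gorpyr, Seldor, and Galren (B6), but Gorpyr is never earned.

No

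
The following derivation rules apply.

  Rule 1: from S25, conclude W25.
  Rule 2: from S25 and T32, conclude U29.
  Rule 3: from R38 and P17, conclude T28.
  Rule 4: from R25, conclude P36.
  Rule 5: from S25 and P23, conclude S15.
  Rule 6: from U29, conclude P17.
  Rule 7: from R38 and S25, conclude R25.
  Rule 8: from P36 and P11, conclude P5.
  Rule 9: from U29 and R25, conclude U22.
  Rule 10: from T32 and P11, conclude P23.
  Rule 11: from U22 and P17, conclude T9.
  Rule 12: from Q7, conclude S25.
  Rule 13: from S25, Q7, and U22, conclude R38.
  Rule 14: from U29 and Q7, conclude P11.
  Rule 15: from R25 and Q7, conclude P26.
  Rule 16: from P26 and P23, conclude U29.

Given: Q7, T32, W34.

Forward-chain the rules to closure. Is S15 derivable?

Q7 holds, so S25 follows (Rule 12).
From S25 and T32, Rule 2 gives U29.
U29 and Q7 hold, so P11 follows (Rule 14).
From T32 and P11, Rule 10 gives P23.
S25 and P23 hold, so S15 follows (Rule 5).

Yes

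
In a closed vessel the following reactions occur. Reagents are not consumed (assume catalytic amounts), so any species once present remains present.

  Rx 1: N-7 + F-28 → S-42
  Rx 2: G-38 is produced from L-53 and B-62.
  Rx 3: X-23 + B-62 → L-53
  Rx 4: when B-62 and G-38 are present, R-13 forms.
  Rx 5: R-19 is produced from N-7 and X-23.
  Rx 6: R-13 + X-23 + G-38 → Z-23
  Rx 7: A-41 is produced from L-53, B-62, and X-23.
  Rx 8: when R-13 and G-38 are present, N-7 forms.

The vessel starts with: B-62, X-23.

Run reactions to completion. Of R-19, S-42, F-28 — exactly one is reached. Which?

R-19

X-23 and B-62 present → L-53 forms (Rx 3).
L-53 and B-62 present → G-38 forms (Rx 2).
B-62 and G-38 present → R-13 forms (Rx 4).
R-13 and G-38 present → N-7 forms (Rx 8).
N-7 and X-23 present → R-19 forms (Rx 5).
S-42 would need N-7 and F-28 (Rx 1), but F-28 never forms. No rule produces F-28, and it is not given.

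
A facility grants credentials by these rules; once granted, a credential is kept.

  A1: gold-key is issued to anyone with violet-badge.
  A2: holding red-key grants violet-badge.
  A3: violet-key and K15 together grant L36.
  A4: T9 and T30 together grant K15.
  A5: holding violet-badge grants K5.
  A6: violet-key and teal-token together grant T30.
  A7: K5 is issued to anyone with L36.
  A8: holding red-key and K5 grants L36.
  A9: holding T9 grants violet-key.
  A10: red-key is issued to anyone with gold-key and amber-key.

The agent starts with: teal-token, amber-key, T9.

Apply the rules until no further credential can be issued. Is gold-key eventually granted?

gold-key would need violet-badge (A1), but violet-badge is never granted.

No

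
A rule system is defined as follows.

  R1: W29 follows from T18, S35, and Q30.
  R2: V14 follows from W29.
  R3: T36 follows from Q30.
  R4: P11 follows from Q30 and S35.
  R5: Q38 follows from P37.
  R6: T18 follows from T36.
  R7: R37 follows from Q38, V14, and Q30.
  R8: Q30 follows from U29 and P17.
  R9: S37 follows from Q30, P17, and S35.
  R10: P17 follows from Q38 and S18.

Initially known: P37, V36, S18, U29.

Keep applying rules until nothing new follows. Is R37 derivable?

R37 would need Q38, V14, and Q30 (R7), but V14 is never established.

No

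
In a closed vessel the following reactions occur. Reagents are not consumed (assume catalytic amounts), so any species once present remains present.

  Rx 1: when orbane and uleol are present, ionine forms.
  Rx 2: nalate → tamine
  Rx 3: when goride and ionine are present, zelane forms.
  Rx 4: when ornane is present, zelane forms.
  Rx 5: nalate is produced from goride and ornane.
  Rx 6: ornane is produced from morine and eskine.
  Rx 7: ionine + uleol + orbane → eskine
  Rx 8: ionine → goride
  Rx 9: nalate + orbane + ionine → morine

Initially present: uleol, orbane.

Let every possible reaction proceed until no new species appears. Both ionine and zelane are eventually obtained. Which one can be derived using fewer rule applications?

ionine: orbane and uleol present → ionine forms (Rx 1). [1 rule application]
zelane: orbane and uleol present → ionine forms (Rx 1). ionine present → goride forms (Rx 8). goride and ionine present → zelane forms (Rx 3). [3 rule applications]
ionine needs fewer.

ionine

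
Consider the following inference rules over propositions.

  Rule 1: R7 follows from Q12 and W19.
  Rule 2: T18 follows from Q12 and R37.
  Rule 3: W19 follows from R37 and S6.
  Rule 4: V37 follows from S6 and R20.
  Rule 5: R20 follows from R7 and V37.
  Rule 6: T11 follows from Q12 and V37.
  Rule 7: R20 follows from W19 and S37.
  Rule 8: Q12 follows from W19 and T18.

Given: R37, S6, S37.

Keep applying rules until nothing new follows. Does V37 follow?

Yes

From R37 and S6, Rule 3 gives W19.
W19 and S37 hold, so R20 follows (Rule 7).
S6 and R20 hold, so V37 follows (Rule 4).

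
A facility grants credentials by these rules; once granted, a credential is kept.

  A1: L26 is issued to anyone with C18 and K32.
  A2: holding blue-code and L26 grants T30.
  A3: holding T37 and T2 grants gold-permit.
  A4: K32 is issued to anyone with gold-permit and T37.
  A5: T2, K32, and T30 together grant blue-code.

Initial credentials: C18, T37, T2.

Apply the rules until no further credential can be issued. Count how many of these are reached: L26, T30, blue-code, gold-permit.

2

Holding T37 and T2 grants gold-permit (A3).
Holding gold-permit and T37 grants K32 (A4).
Holding C18 and K32 grants L26 (A1).
L26: reached.
T30 would need blue-code and L26 (A2), but blue-code is never granted.
blue-code would need T2, K32, and T30 (A5), but T30 is never granted.
gold-permit: reached.
Reached: L26 and gold-permit — 2 of the 4.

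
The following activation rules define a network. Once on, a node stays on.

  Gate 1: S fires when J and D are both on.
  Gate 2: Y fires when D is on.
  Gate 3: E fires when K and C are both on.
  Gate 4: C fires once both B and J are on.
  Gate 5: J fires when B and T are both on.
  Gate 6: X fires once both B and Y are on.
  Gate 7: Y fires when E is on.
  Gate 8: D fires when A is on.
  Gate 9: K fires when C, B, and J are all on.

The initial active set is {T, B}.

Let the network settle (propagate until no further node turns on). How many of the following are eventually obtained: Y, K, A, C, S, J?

Gate 5: B and T on → J on.
Gate 4: B and J on → C on.
C, B, and J are on, so K fires (Gate 9).
Gate 3: K and C on → E on.
Gate 7: E on → Y on.
Y: reached.
K: reached.
No rule produces A, and it is not given.
C: reached.
S would need J and D (Gate 1), but D never turns on.
J: reached.
Reached: Y, K, C, and J — 4 of the 6.

4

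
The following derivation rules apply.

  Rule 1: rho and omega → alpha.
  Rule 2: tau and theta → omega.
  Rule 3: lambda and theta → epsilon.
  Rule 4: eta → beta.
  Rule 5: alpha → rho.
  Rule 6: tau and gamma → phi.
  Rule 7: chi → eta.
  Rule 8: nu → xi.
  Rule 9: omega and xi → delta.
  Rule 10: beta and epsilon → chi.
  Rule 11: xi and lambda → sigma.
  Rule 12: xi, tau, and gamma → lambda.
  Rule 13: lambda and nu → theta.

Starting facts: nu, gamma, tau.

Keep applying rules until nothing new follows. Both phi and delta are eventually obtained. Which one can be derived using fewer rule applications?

phi: tau and gamma hold, so phi follows (Rule 6). [1 rule application]
delta: From nu, Rule 8 gives xi. xi, tau, and gamma hold, so lambda follows (Rule 12). From lambda and nu, Rule 13 gives theta. tau and theta hold, so omega follows (Rule 2). From omega and xi, Rule 9 gives delta. [5 rule applications]
phi needs fewer.

phi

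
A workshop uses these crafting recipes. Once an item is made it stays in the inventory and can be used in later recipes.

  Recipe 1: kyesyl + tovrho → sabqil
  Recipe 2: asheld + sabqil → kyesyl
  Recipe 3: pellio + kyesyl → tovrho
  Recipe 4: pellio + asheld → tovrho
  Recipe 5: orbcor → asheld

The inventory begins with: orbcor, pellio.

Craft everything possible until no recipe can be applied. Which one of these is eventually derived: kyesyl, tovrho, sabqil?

tovrho

orbcor → asheld (Recipe 5).
pellio + asheld → tovrho (Recipe 4).
kyesyl would need asheld and sabqil (Recipe 2), but sabqil is never obtained. sabqil would need kyesyl and tovrho (Recipe 1), but kyesyl is never obtained.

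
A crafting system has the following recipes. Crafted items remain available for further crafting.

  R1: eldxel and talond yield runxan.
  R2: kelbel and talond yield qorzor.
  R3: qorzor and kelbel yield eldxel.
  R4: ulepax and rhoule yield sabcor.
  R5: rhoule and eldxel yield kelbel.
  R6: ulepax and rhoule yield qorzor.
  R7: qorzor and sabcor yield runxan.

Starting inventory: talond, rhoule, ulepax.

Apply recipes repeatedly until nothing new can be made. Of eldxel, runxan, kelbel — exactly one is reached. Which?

ulepax and rhoule → qorzor (R6).
ulepax and rhoule → sabcor (R4).
qorzor and sabcor → runxan (R7).
eldxel would need qorzor and kelbel (R3), but kelbel is never obtained. kelbel would need rhoule and eldxel (R5), but eldxel is never obtained.

runxan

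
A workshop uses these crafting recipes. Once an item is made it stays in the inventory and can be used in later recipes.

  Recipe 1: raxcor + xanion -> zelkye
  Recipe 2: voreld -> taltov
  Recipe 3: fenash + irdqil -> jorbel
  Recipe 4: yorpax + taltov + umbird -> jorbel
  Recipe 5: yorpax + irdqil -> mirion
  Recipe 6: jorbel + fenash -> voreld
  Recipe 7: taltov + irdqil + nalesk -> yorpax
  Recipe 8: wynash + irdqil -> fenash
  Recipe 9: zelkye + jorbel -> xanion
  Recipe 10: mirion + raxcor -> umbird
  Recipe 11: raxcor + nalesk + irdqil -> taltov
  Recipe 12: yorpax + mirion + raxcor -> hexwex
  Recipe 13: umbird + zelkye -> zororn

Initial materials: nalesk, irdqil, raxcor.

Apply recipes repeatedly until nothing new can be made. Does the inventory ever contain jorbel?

raxcor + nalesk + irdqil -> taltov (Recipe 11).
Using Recipe 7, taltov, irdqil, and nalesk make yorpax.
yorpax + irdqil -> mirion (Recipe 5).
Using Recipe 10, mirion and raxcor make umbird.
yorpax + taltov + umbird -> jorbel (Recipe 4).

Yes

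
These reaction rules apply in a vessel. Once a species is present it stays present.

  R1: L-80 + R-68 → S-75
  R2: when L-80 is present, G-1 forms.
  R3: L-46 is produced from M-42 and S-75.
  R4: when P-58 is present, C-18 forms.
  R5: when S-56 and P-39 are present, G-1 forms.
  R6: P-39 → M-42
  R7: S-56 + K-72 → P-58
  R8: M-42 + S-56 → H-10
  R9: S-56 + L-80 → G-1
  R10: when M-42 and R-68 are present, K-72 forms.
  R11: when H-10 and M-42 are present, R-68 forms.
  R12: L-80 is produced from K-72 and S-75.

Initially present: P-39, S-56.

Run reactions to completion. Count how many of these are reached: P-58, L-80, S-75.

P-39 present → M-42 forms (R6).
M-42 and S-56 present → H-10 forms (R8).
H-10 and M-42 present → R-68 forms (R11).
M-42 and R-68 present → K-72 forms (R10).
S-56 and K-72 present → P-58 forms (R7).
P-58: reached.
L-80 would need K-72 and S-75 (R12), but S-75 never forms.
S-75 would need L-80 and R-68 (R1), but L-80 never forms.
Reached: P-58 — 1 of the 3.

1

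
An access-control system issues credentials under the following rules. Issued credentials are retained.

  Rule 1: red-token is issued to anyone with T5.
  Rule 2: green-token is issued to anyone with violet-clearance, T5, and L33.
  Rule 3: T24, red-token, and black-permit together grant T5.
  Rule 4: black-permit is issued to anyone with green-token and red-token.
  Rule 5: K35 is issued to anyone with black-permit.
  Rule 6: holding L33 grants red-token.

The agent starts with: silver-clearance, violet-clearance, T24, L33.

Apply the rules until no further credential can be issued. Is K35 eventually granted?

No

K35 would need black-permit (Rule 5), but black-permit is never granted.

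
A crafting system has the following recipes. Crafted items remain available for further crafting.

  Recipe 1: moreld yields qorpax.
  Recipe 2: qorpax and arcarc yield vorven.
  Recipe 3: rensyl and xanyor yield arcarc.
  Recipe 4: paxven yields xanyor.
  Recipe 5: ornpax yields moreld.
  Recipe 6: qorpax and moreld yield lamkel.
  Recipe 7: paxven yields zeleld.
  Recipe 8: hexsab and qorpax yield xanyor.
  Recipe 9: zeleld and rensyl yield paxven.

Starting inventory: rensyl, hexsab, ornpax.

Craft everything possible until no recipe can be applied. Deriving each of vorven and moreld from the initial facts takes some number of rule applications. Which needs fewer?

moreld: ornpax → moreld (Recipe 5). [1 rule application]
vorven: Using Recipe 5, ornpax makes moreld. Using Recipe 1, moreld makes qorpax. hexsab and qorpax → xanyor (Recipe 8). rensyl and xanyor → arcarc (Recipe 3). qorpax and arcarc → vorven (Recipe 2). [5 rule applications]
moreld needs fewer.

moreld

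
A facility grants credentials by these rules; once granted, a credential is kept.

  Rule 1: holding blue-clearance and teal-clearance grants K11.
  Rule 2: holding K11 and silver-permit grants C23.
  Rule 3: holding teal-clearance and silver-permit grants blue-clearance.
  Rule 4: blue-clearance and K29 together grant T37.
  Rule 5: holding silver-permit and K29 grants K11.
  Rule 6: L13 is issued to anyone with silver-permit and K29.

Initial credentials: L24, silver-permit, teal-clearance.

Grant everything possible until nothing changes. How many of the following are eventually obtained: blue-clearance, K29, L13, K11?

2

Holding teal-clearance and silver-permit grants blue-clearance (Rule 3).
Holding blue-clearance and teal-clearance grants K11 (Rule 1).
blue-clearance: reached.
No rule produces K29, and it is not given.
L13 would need silver-permit and K29 (Rule 6), but K29 is never granted.
K11: reached.
Reached: blue-clearance and K11 — 2 of the 4.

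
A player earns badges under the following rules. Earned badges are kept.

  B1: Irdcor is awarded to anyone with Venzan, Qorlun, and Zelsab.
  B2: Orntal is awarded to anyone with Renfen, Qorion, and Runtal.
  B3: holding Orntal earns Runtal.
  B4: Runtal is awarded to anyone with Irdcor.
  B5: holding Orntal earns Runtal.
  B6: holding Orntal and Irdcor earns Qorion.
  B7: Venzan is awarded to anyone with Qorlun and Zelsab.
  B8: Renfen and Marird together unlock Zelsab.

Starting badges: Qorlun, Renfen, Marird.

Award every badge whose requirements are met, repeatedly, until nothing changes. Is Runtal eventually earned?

With Renfen and Marird, Zelsab is earned (B8).
With Qorlun and Zelsab, Venzan is earned (B7).
With Venzan, Qorlun, and Zelsab, Irdcor is earned (B1).
With Irdcor, Runtal is earned (B4).

Yes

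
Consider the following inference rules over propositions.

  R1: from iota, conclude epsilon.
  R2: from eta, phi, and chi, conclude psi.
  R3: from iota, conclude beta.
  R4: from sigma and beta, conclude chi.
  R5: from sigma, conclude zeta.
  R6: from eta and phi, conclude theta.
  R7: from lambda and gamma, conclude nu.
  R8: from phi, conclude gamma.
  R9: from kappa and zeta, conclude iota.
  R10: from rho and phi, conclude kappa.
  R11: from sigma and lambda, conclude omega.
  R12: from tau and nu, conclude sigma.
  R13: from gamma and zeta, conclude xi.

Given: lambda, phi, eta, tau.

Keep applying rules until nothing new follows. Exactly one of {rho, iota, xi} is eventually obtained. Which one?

xi

phi holds, so gamma follows (R8).
From lambda and gamma, R7 gives nu.
tau and nu hold, so sigma follows (R12).
sigma holds, so zeta follows (R5).
gamma and zeta hold, so xi follows (R13).
iota would need kappa and zeta (R9), but kappa is never established. No rule produces rho, and it is not given.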